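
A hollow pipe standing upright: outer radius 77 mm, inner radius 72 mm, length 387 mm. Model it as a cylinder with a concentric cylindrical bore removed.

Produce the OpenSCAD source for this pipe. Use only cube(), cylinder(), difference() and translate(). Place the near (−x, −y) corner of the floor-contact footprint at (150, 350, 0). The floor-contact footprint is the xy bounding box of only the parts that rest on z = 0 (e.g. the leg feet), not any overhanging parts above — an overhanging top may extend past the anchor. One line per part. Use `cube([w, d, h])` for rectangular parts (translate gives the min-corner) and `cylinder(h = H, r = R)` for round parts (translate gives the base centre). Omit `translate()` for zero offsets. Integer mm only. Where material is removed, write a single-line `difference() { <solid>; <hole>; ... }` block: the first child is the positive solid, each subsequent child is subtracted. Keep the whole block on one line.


difference() { translate([227, 427, 0]) cylinder(h = 387, r = 77); translate([227, 427, 0]) cylinder(h = 387, r = 72); }


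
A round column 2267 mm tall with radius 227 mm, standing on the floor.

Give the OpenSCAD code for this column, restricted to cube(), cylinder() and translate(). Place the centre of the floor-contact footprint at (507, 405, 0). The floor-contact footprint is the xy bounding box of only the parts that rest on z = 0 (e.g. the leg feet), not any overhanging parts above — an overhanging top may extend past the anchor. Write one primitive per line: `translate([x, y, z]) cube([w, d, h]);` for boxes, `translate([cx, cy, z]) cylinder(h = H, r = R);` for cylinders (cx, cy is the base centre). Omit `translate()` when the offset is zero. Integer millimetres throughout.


translate([507, 405, 0]) cylinder(h = 2267, r = 227);


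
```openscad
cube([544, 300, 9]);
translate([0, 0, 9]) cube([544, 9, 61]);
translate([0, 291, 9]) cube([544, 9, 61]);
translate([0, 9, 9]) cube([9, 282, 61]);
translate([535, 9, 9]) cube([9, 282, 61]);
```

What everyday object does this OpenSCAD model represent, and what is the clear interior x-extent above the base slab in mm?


An open box. The internal width is 526 mm.

A 544×300 base slab with four walls standing on it — an open box. The base is 544 mm wide and the walls are 9 mm thick, so the internal width is 544 − 2 × 9 = 526 mm.


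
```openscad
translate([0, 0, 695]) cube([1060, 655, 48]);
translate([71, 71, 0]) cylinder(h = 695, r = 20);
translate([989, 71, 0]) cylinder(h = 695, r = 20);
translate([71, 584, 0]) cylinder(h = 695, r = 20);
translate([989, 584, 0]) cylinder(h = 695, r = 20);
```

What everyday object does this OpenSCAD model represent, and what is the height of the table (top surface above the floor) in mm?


A table. The table height is 743 mm.

A 1060×655×48 slab sits at z = 695 on four Ø40 mm round legs — a table. The top surface is at 695 + 48 = 743 mm.


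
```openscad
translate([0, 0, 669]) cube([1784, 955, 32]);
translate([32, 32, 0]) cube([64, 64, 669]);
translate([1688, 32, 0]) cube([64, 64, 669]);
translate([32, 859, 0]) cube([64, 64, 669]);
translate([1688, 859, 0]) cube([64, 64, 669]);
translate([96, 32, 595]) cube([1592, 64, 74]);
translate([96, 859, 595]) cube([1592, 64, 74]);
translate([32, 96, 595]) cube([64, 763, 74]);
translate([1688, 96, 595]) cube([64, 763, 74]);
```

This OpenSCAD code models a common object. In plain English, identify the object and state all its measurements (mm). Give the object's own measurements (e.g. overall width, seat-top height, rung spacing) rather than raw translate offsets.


A rectangular dining table. The top is 1784×955×32 mm with its upper surface at z = 701 mm. It stands on four 64×64 mm square legs, each inset 32 mm from the nearest pair of top edges, running from the floor to the underside of the top. Four apron rails, 64 mm thick and 74 mm tall, run between adjacent legs with their top edges flush with the underside of the top and their outer faces flush with the legs' outer faces.


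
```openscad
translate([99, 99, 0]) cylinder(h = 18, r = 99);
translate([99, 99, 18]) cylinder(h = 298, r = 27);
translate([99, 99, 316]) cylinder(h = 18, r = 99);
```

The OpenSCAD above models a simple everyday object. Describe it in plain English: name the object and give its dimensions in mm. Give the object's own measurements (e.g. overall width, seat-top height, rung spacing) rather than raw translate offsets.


A spool: two coaxial disc flanges of radius 99 mm and thickness 18 mm, joined by a core cylinder of radius 27 mm and height 298 mm. The lower flange rests on z = 0 and the three cylinders share a vertical axis.


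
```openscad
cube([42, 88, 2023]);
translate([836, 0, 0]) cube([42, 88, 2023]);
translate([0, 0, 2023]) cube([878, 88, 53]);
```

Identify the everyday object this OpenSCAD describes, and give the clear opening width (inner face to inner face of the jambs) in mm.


A door frame. The clear opening width is 794 mm.

Two 2023 mm tall posts with a header on top — a door frame. The left jamb is 42 mm wide at x = 0; the right jamb starts at x = 836. The clear opening is 836 − 42 = 794 mm.


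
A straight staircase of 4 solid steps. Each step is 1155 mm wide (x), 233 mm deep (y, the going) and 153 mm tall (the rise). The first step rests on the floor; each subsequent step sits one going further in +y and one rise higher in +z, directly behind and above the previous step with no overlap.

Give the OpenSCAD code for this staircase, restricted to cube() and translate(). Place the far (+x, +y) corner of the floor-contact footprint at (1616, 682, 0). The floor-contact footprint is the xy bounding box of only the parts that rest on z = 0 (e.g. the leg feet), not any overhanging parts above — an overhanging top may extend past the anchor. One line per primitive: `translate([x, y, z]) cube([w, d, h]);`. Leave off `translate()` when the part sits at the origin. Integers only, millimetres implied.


translate([461, 449, 0]) cube([1155, 233, 153]);
translate([461, 682, 153]) cube([1155, 233, 153]);
translate([461, 915, 306]) cube([1155, 233, 153]);
translate([461, 1148, 459]) cube([1155, 233, 153]);


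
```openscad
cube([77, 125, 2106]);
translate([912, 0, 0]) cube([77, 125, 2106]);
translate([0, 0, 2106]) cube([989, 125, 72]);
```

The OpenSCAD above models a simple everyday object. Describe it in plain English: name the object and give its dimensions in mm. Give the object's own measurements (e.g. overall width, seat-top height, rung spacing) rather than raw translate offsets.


A door frame. The clear opening is 835 mm wide and 2106 mm high. Two 77 mm wide jambs, 125 mm deep, stand either side of the opening from the floor to the top of the opening. A 72 mm thick head sits across the top of both jambs, spanning the full outside width of the frame.


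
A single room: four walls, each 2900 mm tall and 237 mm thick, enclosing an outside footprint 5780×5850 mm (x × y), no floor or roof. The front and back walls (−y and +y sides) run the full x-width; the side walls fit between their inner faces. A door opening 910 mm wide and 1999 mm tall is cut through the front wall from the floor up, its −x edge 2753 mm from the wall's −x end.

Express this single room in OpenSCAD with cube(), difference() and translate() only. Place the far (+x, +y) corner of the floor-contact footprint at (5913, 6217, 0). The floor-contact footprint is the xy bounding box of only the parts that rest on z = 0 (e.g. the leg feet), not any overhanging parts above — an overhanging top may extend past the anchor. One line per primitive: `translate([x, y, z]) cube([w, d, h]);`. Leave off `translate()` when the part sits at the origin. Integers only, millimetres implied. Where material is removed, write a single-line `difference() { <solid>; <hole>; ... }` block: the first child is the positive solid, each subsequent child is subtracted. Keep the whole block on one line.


difference() { translate([133, 367, 0]) cube([5780, 237, 2900]); translate([2886, 367, 0]) cube([910, 237, 1999]); }
translate([133, 5980, 0]) cube([5780, 237, 2900]);
translate([133, 604, 0]) cube([237, 5376, 2900]);
translate([5676, 604, 0]) cube([237, 5376, 2900]);


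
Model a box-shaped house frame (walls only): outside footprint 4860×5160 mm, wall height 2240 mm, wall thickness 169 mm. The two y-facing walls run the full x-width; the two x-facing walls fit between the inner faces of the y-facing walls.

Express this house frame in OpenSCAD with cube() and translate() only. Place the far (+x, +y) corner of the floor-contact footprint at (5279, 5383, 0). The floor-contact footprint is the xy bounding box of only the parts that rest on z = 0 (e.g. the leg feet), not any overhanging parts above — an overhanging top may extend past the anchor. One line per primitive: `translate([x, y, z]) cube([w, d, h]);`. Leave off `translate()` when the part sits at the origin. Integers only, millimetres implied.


translate([419, 223, 0]) cube([4860, 169, 2240]);
translate([419, 5214, 0]) cube([4860, 169, 2240]);
translate([419, 392, 0]) cube([169, 4822, 2240]);
translate([5110, 392, 0]) cube([169, 4822, 2240]);


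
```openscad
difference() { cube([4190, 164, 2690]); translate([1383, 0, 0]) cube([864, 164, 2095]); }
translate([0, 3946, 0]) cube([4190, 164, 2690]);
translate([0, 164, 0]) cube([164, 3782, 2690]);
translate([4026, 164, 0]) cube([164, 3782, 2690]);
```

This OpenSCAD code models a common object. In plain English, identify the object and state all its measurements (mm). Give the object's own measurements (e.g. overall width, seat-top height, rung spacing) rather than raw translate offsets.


A single room: four walls, each 2690 mm tall and 164 mm thick, enclosing an outside footprint 4190×4110 mm (x × y), no floor or roof. The front and back walls (−y and +y sides) run the full x-width; the side walls fit between their inner faces. A door opening 864 mm wide and 2095 mm tall is cut through the front wall from the floor up, its −x edge 1383 mm from the wall's −x end.


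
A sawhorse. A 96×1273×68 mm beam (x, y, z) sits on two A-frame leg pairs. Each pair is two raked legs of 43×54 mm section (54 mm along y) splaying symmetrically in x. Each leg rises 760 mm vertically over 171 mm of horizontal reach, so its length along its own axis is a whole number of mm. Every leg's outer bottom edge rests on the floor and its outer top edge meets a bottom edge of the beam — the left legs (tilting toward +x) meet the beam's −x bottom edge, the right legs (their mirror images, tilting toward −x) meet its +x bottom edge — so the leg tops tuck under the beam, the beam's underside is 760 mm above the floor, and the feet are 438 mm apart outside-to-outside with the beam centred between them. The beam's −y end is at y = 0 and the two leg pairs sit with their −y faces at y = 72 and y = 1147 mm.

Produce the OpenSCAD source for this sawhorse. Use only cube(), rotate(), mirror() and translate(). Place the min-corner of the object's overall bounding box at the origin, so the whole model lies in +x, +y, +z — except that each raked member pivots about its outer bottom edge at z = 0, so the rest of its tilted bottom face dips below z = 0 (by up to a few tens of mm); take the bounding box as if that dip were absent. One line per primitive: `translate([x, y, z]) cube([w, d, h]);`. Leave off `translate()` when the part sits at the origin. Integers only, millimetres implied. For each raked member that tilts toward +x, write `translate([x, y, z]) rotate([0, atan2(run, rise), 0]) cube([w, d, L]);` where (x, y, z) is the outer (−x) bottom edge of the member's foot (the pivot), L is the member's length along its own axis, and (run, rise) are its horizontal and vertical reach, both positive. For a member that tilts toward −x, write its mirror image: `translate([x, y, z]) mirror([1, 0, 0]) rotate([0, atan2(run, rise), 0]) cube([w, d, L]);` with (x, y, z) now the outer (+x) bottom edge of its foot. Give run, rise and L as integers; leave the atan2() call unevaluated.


// leg length = √(171² + 760²) = 779
// right-leg outer foot x = 2·171 + 96 = 438
// beam min-corner = (171, 0, 760)
translate([171, 0, 760]) cube([96, 1273, 68]);
translate([0, 72, 0]) rotate([0, atan2(171, 760), 0]) cube([43, 54, 779]);
translate([438, 72, 0]) mirror([1, 0, 0]) rotate([0, atan2(171, 760), 0]) cube([43, 54, 779]);
translate([0, 1147, 0]) rotate([0, atan2(171, 760), 0]) cube([43, 54, 779]);
translate([438, 1147, 0]) mirror([1, 0, 0]) rotate([0, atan2(171, 760), 0]) cube([43, 54, 779]);


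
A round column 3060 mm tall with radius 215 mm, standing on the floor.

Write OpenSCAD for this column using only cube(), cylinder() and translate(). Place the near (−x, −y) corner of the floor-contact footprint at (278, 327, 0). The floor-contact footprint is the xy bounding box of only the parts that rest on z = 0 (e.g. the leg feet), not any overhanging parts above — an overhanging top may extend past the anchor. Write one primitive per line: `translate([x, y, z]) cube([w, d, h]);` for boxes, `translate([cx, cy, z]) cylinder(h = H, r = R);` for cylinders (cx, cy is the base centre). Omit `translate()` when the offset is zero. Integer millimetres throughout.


translate([493, 542, 0]) cylinder(h = 3060, r = 215);


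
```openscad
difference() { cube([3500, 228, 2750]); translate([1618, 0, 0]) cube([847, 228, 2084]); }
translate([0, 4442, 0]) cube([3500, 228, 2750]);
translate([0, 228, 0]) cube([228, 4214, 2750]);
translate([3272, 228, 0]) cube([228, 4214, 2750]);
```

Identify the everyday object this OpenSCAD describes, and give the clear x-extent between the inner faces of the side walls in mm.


A single room. The interior width is 3044 mm.

Four walls enclosing a rectangle with a door in the front wall — a room. Outside width 3500 minus two 228 mm walls gives 3044 mm.


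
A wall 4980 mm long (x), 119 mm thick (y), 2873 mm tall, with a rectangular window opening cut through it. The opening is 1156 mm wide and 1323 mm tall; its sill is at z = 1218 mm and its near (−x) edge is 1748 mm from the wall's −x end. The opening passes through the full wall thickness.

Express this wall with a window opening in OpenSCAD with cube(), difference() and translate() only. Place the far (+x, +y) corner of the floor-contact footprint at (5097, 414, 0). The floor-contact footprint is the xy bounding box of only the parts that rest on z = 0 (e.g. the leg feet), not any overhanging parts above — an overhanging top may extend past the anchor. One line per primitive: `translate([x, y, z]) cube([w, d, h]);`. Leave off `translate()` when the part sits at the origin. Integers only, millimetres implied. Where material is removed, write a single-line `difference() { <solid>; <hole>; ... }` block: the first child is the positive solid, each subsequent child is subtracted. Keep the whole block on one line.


difference() { translate([117, 295, 0]) cube([4980, 119, 2873]); translate([1865, 295, 1218]) cube([1156, 119, 1323]); }


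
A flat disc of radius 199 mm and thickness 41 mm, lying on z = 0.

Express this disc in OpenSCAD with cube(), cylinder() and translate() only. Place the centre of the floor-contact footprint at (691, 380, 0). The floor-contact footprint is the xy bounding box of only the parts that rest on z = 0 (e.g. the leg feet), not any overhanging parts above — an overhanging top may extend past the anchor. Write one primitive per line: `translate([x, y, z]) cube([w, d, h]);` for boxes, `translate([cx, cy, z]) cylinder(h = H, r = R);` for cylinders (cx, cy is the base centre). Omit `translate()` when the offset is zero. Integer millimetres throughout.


translate([691, 380, 0]) cylinder(h = 41, r = 199);


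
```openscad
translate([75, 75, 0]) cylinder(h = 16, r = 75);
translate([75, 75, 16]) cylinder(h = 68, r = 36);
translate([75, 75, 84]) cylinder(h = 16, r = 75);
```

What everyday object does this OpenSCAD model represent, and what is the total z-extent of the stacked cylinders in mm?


A spool. The overall height is 100 mm.

Three coaxial cylinders, large–small–large — a spool. Two 16 mm flanges and a 68 mm core give 16 + 68 + 16 = 100 mm.


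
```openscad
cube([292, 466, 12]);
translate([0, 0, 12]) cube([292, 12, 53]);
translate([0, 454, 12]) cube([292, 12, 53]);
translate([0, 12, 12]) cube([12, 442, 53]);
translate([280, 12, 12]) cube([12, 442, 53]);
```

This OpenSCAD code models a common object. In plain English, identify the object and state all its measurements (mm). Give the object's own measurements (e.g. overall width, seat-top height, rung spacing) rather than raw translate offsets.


An open-topped rectangular box: outside dimensions 292×466×65 mm, with a uniform wall and base thickness of 12 mm. The base is a full 292×466 slab on the floor; four walls sit on top of the base. The front and back walls (the −y and +y sides) span the full width; the two side walls fit between them.


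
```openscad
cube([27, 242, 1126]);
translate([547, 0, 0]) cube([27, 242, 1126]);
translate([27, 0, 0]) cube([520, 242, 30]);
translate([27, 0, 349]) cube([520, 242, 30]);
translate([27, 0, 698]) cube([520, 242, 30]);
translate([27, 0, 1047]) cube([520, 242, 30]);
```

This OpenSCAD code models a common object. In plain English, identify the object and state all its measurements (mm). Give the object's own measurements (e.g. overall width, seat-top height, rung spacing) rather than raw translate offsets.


An open bookshelf. Two side panels, each 27 mm thick, 242 mm deep and 1126 mm tall, stand 574 mm apart (outside-to-outside). Between them sit 4 shelves, each 30 mm thick and 242 mm deep, spanning the full gap between the sides. The bottom shelf rests on the floor (its underside at z = 0) and the clear gap between one shelf's top and the next shelf's underside is 319 mm.


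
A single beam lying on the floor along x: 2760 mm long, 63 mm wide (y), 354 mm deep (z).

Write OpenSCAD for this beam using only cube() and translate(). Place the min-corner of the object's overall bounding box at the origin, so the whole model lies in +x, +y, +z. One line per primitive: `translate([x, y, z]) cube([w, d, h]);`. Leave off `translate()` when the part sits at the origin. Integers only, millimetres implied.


cube([2760, 63, 354]);


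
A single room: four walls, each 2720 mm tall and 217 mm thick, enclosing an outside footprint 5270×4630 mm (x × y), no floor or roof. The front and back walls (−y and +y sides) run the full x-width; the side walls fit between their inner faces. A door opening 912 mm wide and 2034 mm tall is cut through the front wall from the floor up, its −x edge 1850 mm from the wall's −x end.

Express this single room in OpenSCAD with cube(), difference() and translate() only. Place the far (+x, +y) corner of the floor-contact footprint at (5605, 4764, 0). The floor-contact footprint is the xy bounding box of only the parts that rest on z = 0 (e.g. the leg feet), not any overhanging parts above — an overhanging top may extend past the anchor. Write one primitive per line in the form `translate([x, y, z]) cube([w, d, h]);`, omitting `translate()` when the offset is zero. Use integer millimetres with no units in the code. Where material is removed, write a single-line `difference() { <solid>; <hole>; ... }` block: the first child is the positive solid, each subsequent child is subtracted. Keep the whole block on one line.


difference() { translate([335, 134, 0]) cube([5270, 217, 2720]); translate([2185, 134, 0]) cube([912, 217, 2034]); }
translate([335, 4547, 0]) cube([5270, 217, 2720]);
translate([335, 351, 0]) cube([217, 4196, 2720]);
translate([5388, 351, 0]) cube([217, 4196, 2720]);


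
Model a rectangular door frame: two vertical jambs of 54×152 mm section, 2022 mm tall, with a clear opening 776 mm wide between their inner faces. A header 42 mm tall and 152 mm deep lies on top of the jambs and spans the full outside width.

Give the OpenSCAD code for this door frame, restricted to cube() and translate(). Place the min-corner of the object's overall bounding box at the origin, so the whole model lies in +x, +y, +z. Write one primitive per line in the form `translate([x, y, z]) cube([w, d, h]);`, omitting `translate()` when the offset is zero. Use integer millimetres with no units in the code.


cube([54, 152, 2022]);
translate([830, 0, 0]) cube([54, 152, 2022]);
translate([0, 0, 2022]) cube([884, 152, 42]);


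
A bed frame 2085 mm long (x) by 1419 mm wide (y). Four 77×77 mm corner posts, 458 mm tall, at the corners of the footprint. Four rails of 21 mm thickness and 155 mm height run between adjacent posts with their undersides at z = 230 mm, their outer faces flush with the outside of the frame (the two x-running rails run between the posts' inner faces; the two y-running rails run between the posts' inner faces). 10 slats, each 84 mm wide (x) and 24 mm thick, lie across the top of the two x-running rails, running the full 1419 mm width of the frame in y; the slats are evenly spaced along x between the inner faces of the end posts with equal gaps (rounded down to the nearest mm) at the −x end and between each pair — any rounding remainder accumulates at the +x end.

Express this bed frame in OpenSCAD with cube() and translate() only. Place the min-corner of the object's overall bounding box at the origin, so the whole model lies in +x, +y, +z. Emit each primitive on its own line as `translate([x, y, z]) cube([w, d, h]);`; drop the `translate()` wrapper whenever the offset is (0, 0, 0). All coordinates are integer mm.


cube([77, 77, 458]);
translate([0, 1342, 0]) cube([77, 77, 458]);
translate([2008, 0, 0]) cube([77, 77, 458]);
translate([2008, 1342, 0]) cube([77, 77, 458]);
translate([77, 0, 230]) cube([1931, 21, 155]);
translate([77, 1398, 230]) cube([1931, 21, 155]);
translate([0, 77, 230]) cube([21, 1265, 155]);
translate([2064, 77, 230]) cube([21, 1265, 155]);
translate([176, 0, 385]) cube([84, 1419, 24]);
translate([359, 0, 385]) cube([84, 1419, 24]);
translate([542, 0, 385]) cube([84, 1419, 24]);
translate([725, 0, 385]) cube([84, 1419, 24]);
translate([908, 0, 385]) cube([84, 1419, 24]);
translate([1091, 0, 385]) cube([84, 1419, 24]);
translate([1274, 0, 385]) cube([84, 1419, 24]);
translate([1457, 0, 385]) cube([84, 1419, 24]);
translate([1640, 0, 385]) cube([84, 1419, 24]);
translate([1823, 0, 385]) cube([84, 1419, 24]);


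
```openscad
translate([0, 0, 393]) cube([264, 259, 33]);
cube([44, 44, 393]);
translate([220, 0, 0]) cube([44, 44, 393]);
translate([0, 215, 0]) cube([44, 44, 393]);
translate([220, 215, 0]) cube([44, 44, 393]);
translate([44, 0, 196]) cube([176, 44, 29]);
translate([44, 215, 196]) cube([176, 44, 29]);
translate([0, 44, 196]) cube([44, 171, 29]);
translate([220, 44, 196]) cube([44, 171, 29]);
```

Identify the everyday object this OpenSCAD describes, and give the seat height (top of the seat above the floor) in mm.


A stool. The seat height is 426 mm.

A 264×259×33 slab at z = 393 on four corner posts — a stool. The seat top is 393 + 33 = 426 mm.


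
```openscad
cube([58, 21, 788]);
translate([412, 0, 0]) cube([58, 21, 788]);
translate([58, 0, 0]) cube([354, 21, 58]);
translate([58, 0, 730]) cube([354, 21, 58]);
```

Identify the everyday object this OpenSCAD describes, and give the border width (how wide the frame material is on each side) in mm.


A picture frame. The border width is 58 mm.

Four thin pieces enclosing a rectangular opening — a picture frame. The two full-height stiles are 788 mm tall; the top rail sits at z = 730 and is 58 mm tall, so the border above the opening is 788 − 730 = 58 mm, matching the stile x-width.


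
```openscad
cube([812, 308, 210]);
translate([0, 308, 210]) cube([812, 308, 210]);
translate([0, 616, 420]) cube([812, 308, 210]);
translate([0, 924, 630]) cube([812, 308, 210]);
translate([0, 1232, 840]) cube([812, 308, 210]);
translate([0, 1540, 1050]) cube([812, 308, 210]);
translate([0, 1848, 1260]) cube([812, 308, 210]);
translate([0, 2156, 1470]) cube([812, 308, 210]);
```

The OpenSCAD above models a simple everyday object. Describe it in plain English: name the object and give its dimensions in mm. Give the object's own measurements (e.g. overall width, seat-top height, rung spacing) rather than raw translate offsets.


A straight staircase of 8 solid steps. Each step is 812 mm wide (x), 308 mm deep (y, the going) and 210 mm tall (the rise). The first step rests on the floor; each subsequent step sits one going further in +y and one rise higher in +z, directly behind and above the previous step with no overlap.


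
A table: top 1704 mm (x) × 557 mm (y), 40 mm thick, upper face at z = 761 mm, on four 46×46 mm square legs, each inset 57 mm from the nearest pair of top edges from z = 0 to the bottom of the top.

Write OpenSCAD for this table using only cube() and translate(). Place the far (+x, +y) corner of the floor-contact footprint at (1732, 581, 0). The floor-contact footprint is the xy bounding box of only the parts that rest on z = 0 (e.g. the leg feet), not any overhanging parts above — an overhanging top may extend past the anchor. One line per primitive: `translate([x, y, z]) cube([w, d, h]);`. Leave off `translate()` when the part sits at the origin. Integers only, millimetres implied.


// leg_h = 761 - 40 = 721
translate([85, 81, 721]) cube([1704, 557, 40]);
translate([142, 138, 0]) cube([46, 46, 721]);
translate([1686, 138, 0]) cube([46, 46, 721]);
translate([142, 535, 0]) cube([46, 46, 721]);
translate([1686, 535, 0]) cube([46, 46, 721]);


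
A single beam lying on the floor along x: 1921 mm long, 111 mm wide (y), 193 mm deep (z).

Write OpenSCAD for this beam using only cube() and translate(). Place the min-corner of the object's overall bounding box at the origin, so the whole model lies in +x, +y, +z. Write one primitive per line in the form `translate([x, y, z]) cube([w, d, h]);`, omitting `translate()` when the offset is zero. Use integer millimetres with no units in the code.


cube([1921, 111, 193]);


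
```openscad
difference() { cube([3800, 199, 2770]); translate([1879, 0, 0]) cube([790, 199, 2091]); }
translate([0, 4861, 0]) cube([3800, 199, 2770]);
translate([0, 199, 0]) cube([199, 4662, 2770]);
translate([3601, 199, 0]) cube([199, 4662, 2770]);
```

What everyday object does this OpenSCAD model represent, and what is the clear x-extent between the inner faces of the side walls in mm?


A single room. The interior width is 3402 mm.

Four walls enclosing a rectangle with a door in the front wall — a room. Outside width 3800 minus two 199 mm walls gives 3402 mm.


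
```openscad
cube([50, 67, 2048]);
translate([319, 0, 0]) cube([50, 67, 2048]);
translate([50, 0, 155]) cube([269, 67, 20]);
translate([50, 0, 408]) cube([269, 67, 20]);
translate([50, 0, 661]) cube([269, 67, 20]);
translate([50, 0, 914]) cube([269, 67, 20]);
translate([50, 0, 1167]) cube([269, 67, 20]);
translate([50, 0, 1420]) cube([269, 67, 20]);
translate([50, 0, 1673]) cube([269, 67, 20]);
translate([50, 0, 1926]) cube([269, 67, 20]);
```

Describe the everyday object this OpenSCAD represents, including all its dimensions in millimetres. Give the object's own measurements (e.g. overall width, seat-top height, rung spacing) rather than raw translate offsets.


A straight ladder. Two 50×67 mm vertical rails, 2048 mm tall, stand 369 mm apart (outside-to-outside) with their front faces coplanar on the −y side. 8 rungs, each 67 mm deep and 20 mm tall, span between the inner faces of the rails, front faces flush with the rails. The lowest rung's underside is at z = 155 mm and rungs are spaced 253 mm apart (underside to underside).


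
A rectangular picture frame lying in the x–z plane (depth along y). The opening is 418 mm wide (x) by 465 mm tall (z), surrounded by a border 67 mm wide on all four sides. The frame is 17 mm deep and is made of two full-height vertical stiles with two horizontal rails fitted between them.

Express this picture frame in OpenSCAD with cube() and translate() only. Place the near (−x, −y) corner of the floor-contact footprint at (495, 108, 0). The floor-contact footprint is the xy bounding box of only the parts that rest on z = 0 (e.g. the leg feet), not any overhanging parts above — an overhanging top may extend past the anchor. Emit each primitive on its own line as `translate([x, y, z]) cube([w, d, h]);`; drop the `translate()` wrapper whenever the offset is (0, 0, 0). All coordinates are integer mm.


translate([495, 108, 0]) cube([67, 17, 599]);
translate([980, 108, 0]) cube([67, 17, 599]);
translate([562, 108, 0]) cube([418, 17, 67]);
translate([562, 108, 532]) cube([418, 17, 67]);


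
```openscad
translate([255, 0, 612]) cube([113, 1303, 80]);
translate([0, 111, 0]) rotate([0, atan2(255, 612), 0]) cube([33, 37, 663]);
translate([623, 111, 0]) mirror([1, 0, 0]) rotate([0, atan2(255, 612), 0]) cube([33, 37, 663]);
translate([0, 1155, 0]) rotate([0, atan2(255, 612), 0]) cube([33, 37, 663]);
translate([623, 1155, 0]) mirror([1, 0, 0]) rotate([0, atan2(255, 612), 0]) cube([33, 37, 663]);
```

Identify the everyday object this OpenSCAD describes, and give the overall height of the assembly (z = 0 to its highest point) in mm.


A sawhorse. The overall height is 692 mm.

A beam across two mirrored pairs of raked legs — a sawhorse. The beam's underside is at z = 612 (matching the legs' vertical rise in atan2(255, 612)) and the beam is 80 mm tall, so its top is at 612 + 80 = 692 mm. The raked legs top out at the beam's underside, so that is the highest point.


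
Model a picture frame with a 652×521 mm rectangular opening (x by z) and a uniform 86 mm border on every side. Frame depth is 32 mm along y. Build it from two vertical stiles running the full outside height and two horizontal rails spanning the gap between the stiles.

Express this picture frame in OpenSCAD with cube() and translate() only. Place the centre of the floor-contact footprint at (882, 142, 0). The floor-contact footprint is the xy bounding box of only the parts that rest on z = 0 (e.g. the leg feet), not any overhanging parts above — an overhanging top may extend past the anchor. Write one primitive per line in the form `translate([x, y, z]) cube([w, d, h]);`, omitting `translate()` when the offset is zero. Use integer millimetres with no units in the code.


translate([470, 126, 0]) cube([86, 32, 693]);
translate([1208, 126, 0]) cube([86, 32, 693]);
translate([556, 126, 0]) cube([652, 32, 86]);
translate([556, 126, 607]) cube([652, 32, 86]);


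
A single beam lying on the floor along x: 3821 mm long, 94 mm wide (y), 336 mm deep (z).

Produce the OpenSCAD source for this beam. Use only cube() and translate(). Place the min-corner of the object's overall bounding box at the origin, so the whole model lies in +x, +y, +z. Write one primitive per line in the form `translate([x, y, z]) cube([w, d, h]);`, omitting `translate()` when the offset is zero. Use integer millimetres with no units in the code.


cube([3821, 94, 336]);


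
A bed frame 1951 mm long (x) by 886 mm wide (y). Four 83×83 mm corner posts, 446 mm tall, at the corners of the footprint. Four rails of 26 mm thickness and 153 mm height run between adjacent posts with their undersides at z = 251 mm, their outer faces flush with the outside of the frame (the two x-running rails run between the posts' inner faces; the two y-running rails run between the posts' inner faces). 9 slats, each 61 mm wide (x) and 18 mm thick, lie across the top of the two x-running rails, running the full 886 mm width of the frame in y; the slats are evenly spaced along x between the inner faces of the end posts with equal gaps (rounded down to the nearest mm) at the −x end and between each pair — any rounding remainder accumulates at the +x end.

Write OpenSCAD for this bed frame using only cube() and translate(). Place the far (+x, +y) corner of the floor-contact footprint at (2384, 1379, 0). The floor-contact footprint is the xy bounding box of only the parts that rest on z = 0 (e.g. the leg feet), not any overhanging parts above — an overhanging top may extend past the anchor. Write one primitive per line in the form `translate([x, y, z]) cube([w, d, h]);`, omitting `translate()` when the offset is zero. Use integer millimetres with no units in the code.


// slat z = rail_z + rail_h = 251 + 153 = 404
// slat gap = ⌊(1785 − 9·61) / 10⌋ = 123
translate([433, 493, 0]) cube([83, 83, 446]);
translate([433, 1296, 0]) cube([83, 83, 446]);
translate([2301, 493, 0]) cube([83, 83, 446]);
translate([2301, 1296, 0]) cube([83, 83, 446]);
translate([516, 493, 251]) cube([1785, 26, 153]);
translate([516, 1353, 251]) cube([1785, 26, 153]);
translate([433, 576, 251]) cube([26, 720, 153]);
translate([2358, 576, 251]) cube([26, 720, 153]);
translate([639, 493, 404]) cube([61, 886, 18]);
translate([823, 493, 404]) cube([61, 886, 18]);
translate([1007, 493, 404]) cube([61, 886, 18]);
translate([1191, 493, 404]) cube([61, 886, 18]);
translate([1375, 493, 404]) cube([61, 886, 18]);
translate([1559, 493, 404]) cube([61, 886, 18]);
translate([1743, 493, 404]) cube([61, 886, 18]);
translate([1927, 493, 404]) cube([61, 886, 18]);
translate([2111, 493, 404]) cube([61, 886, 18]);


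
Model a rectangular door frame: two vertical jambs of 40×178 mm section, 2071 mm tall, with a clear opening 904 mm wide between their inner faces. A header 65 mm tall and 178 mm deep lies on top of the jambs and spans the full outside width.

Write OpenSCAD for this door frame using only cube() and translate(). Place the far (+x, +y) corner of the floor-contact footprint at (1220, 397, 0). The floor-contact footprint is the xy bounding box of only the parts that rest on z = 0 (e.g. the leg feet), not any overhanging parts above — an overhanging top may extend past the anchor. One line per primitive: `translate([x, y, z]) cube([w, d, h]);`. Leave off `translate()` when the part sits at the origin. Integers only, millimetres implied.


translate([236, 219, 0]) cube([40, 178, 2071]);
translate([1180, 219, 0]) cube([40, 178, 2071]);
translate([236, 219, 2071]) cube([984, 178, 65]);


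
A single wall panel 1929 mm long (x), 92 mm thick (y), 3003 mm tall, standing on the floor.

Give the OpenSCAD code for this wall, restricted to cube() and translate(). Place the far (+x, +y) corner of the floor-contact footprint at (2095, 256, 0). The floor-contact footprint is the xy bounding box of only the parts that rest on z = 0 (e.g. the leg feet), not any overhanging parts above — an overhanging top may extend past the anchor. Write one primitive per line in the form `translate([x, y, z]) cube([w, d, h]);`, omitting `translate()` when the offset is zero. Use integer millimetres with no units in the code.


translate([166, 164, 0]) cube([1929, 92, 3003]);


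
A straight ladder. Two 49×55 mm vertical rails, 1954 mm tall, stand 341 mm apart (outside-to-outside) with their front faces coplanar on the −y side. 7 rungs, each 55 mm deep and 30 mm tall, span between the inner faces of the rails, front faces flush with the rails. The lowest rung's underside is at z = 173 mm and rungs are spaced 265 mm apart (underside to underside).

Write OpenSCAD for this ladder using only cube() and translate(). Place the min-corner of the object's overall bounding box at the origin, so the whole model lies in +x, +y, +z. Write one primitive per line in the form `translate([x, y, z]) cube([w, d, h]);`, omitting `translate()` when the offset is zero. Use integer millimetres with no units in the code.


cube([49, 55, 1954]);
translate([292, 0, 0]) cube([49, 55, 1954]);
translate([49, 0, 173]) cube([243, 55, 30]);
translate([49, 0, 438]) cube([243, 55, 30]);
translate([49, 0, 703]) cube([243, 55, 30]);
translate([49, 0, 968]) cube([243, 55, 30]);
translate([49, 0, 1233]) cube([243, 55, 30]);
translate([49, 0, 1498]) cube([243, 55, 30]);
translate([49, 0, 1763]) cube([243, 55, 30]);


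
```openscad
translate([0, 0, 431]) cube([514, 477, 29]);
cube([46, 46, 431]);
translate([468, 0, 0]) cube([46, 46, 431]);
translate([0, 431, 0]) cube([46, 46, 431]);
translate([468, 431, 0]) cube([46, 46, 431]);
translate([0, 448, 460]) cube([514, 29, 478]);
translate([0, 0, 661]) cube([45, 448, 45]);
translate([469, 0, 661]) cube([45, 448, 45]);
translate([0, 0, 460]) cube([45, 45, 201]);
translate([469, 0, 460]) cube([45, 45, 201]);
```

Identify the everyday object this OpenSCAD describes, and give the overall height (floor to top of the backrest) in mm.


A chair. The overall height is 938 mm.

A slab on four corner posts with a tall panel at the back — a chair. The seat slab sits at z = 431 with thickness 29, and the 478 mm backrest starts at the seat top, so the overall height is 431 + 29 + 478 = 938 mm.


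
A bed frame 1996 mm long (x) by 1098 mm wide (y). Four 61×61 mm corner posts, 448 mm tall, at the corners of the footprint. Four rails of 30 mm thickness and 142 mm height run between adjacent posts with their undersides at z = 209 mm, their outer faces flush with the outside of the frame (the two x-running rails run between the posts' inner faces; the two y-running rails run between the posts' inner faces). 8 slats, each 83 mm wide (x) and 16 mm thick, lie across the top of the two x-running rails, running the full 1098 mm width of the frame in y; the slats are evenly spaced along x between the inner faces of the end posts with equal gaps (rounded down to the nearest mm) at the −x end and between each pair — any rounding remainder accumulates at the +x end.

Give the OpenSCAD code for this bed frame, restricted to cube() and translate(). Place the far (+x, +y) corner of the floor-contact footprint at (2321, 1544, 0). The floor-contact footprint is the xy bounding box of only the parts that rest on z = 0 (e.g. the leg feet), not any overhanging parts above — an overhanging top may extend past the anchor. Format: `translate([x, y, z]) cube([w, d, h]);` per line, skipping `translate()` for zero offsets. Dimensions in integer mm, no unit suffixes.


translate([325, 446, 0]) cube([61, 61, 448]);
translate([325, 1483, 0]) cube([61, 61, 448]);
translate([2260, 446, 0]) cube([61, 61, 448]);
translate([2260, 1483, 0]) cube([61, 61, 448]);
translate([386, 446, 209]) cube([1874, 30, 142]);
translate([386, 1514, 209]) cube([1874, 30, 142]);
translate([325, 507, 209]) cube([30, 976, 142]);
translate([2291, 507, 209]) cube([30, 976, 142]);
translate([520, 446, 351]) cube([83, 1098, 16]);
translate([737, 446, 351]) cube([83, 1098, 16]);
translate([954, 446, 351]) cube([83, 1098, 16]);
translate([1171, 446, 351]) cube([83, 1098, 16]);
translate([1388, 446, 351]) cube([83, 1098, 16]);
translate([1605, 446, 351]) cube([83, 1098, 16]);
translate([1822, 446, 351]) cube([83, 1098, 16]);
translate([2039, 446, 351]) cube([83, 1098, 16]);


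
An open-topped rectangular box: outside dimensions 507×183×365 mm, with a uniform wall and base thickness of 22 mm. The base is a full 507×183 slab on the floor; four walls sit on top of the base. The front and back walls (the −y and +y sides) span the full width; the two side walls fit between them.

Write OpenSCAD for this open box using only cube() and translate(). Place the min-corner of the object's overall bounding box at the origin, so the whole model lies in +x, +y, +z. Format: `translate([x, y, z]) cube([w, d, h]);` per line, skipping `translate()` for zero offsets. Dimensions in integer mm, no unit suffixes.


cube([507, 183, 22]);
translate([0, 0, 22]) cube([507, 22, 343]);
translate([0, 161, 22]) cube([507, 22, 343]);
translate([0, 22, 22]) cube([22, 139, 343]);
translate([485, 22, 22]) cube([22, 139, 343]);


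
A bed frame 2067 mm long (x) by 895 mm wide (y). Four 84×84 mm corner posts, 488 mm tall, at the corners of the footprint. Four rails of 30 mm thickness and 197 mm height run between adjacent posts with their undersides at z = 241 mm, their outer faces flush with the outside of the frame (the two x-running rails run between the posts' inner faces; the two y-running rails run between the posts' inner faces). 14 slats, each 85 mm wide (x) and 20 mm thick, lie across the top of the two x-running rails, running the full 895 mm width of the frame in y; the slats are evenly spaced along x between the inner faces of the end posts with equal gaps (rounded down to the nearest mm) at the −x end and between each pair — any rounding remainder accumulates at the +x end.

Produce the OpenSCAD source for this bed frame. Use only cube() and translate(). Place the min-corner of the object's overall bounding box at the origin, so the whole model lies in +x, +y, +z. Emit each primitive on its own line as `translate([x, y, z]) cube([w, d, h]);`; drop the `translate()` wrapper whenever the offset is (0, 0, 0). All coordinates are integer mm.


cube([84, 84, 488]);
translate([0, 811, 0]) cube([84, 84, 488]);
translate([1983, 0, 0]) cube([84, 84, 488]);
translate([1983, 811, 0]) cube([84, 84, 488]);
translate([84, 0, 241]) cube([1899, 30, 197]);
translate([84, 865, 241]) cube([1899, 30, 197]);
translate([0, 84, 241]) cube([30, 727, 197]);
translate([2037, 84, 241]) cube([30, 727, 197]);
translate([131, 0, 438]) cube([85, 895, 20]);
translate([263, 0, 438]) cube([85, 895, 20]);
translate([395, 0, 438]) cube([85, 895, 20]);
translate([527, 0, 438]) cube([85, 895, 20]);
translate([659, 0, 438]) cube([85, 895, 20]);
translate([791, 0, 438]) cube([85, 895, 20]);
translate([923, 0, 438]) cube([85, 895, 20]);
translate([1055, 0, 438]) cube([85, 895, 20]);
translate([1187, 0, 438]) cube([85, 895, 20]);
translate([1319, 0, 438]) cube([85, 895, 20]);
translate([1451, 0, 438]) cube([85, 895, 20]);
translate([1583, 0, 438]) cube([85, 895, 20]);
translate([1715, 0, 438]) cube([85, 895, 20]);
translate([1847, 0, 438]) cube([85, 895, 20]);
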